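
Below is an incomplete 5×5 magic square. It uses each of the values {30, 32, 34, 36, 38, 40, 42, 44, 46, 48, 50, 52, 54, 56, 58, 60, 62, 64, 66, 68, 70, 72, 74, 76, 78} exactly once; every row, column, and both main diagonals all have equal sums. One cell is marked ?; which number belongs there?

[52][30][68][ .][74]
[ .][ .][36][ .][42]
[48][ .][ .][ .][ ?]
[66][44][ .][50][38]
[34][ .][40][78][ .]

60

The 25 entries sum to 1350, so each line sums to 1350/5 = 270.
Row 1 needs 270; the known cells sum to 224, so (1,4) = 46.
Row 4 must total 270; the given cells sum to 198, so (4,3) = 72.
Column 1 needs 270; the known cells sum to 200, so (2,1) = 70.
Using column 3: 68 + 36 + 72 + 40 + ? → (3,3) = 270 − 216 = 54.
From anti-diagonal, 270 − (74 + 54 + 44 + 34) gives (2,4) = 64.
From row 2, 270 − (70 + 36 + 64 + 42) gives (2,2) = 58.
Using column 4: 46 + 64 + 50 + 78 + ? → (3,4) = 270 − 238 = 32.
From main diagonal, 270 − (52 + 58 + 54 + 50) gives (5,5) = 56.
Row 5 must total 270; the given cells sum to 208, so (5,2) = 62.
Column 2 needs 270; the known cells sum to 194, so (3,2) = 76.
Column 5 needs 270; the known cells sum to 210, so (3,5) = 60.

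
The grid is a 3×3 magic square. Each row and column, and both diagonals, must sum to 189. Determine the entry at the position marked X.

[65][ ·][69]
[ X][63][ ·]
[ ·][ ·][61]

67

Row 1 needs 189; the known cells sum to 134, so (1,2) = 55.
Column 2 must total 189; the given cells sum to 118, so (3,2) = 71.
Column 3 must total 189; the given cells sum to 130, so (2,3) = 59.
Using anti-diagonal: 69 + 63 + ? → (3,1) = 189 − 132 = 57.
The remaining cell in row 2 is (2,1) = 189 − 122 = 67.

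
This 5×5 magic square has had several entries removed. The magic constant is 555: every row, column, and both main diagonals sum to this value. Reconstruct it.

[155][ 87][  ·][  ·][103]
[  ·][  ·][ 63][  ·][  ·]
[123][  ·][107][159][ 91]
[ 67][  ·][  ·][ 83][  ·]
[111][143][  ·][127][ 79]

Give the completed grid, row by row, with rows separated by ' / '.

155 87 139 71 103 / 99 131 63 115 147 / 123 75 107 159 91 / 67 119 151 83 135 / 111 143 95 127 79

From row 3, 555 − (123 + 107 + 159 + 91) gives (3,2) = 75.
The remaining cell in row 5 is (5,3) = 555 − 460 = 95.
From column 1, 555 − (155 + 123 + 67 + 111) gives (2,1) = 99.
From main diagonal, 555 − (155 + 107 + 83 + 79) gives (2,2) = 131.
Column 2 needs 555; the known cells sum to 436, so (4,2) = 119.
The remaining cell in anti-diagonal is (2,4) = 555 − 440 = 115.
Row 2: 99 + 131 + 63 + 115 + ? = 555, so (2,5) = 147.
From column 4, 555 − (115 + 159 + 83 + 127) gives (1,4) = 71.
From column 5, 555 − (103 + 147 + 91 + 79) gives (4,5) = 135.
Using row 1: 155 + 87 + 71 + 103 + ? → (1,3) = 555 − 416 = 139.
Row 4 needs 555; the known cells sum to 404, so (4,3) = 151.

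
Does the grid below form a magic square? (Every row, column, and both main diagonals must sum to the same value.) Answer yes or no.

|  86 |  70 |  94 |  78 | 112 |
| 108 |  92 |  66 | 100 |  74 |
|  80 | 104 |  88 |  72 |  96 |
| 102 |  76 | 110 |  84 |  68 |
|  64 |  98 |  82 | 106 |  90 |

Yes

Row 1: 86 + 70 + 94 + 78 + 112 = 440.
Row 2: 108 + 92 + 66 + 100 + 74 = 440.
Row 3: 80 + 104 + 88 + 72 + 96 = 440.
Row 4: 102 + 76 + 110 + 84 + 68 = 440.
Row 5: 64 + 98 + 82 + 106 + 90 = 440.
Column 1: 86 + 108 + 80 + 102 + 64 = 440.
Column 2: 70 + 92 + 104 + 76 + 98 = 440.
Column 3: 94 + 66 + 88 + 110 + 82 = 440.
Column 4: 78 + 100 + 72 + 84 + 106 = 440.
Column 5: 112 + 74 + 96 + 68 + 90 = 440.
Main diagonal: 86 + 92 + 88 + 84 + 90 = 440.
Anti-diagonal: 112 + 100 + 88 + 76 + 64 = 440.
All lines sum to 440.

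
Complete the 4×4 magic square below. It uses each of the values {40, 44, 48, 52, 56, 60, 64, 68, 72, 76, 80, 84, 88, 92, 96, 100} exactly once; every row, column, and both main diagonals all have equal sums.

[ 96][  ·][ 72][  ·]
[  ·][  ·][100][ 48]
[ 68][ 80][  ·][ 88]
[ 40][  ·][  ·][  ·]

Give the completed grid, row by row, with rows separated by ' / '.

The 16 entries sum to 1120, so each line sums to 1120/4 = 280.
Row 3 needs 280; the known cells sum to 236, so (3,3) = 44.
Using column 1: 96 + 68 + 40 + ? → (2,1) = 280 − 204 = 76.
Column 3 must total 280; the given cells sum to 216, so (4,3) = 64.
Anti-diagonal needs 280; the known cells sum to 220, so (1,4) = 60.
Row 1 needs 280; the known cells sum to 228, so (1,2) = 52.
The remaining cell in row 2 is (2,2) = 280 − 224 = 56.
Column 2: 52 + 56 + 80 + ? = 280, so (4,2) = 92.
Column 4 needs 280; the known cells sum to 196, so (4,4) = 84.

96 52 72 60 / 76 56 100 48 / 68 80 44 88 / 40 92 64 84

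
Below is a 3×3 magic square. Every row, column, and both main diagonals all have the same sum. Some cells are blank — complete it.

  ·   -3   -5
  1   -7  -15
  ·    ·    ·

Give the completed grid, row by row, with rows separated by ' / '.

-13 -3 -5 / 1 -7 -15 / -9 -11 -1

Row 2 is already complete: 1 + -7 + -15 = -21, so that is the magic constant.
Using row 1: -3 + (-5) + ? → (1,1) = -21 − (-8) = -13.
The remaining cell in column 1 is (3,1) = -21 − (-12) = -9.
From column 2, -21 − (-3 + (-7)) gives (3,2) = -11.
Column 3 needs -21; the known cells sum to -20, so (3,3) = -1.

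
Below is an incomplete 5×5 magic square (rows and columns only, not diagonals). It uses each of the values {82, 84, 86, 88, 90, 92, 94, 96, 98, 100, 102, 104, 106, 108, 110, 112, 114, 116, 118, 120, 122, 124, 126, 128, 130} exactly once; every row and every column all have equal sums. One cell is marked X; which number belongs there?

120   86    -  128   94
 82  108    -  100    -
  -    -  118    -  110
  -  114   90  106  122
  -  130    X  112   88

96

The 25 entries sum to 2650, so each line sums to 2650/5 = 530.
Row 1 must total 530; the given cells sum to 428, so (1,3) = 102.
Using row 4: 114 + 90 + 106 + 122 + ? → (4,1) = 530 − 432 = 98.
Column 2: 86 + 108 + 114 + 130 + ? = 530, so (3,2) = 92.
The remaining cell in column 4 is (3,4) = 530 − 446 = 84.
Column 5 must total 530; the given cells sum to 414, so (2,5) = 116.
Using row 2: 82 + 108 + 100 + 116 + ? → (2,3) = 530 − 406 = 124.
From row 3, 530 − (92 + 118 + 84 + 110) gives (3,1) = 126.
From column 1, 530 − (120 + 82 + 126 + 98) gives (5,1) = 104.
From column 3, 530 − (102 + 124 + 118 + 90) gives (5,3) = 96.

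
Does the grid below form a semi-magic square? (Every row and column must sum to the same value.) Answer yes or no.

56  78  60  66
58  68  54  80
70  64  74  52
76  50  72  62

Yes

Row 1: 56 + 78 + 60 + 66 = 260.
Row 2: 58 + 68 + 54 + 80 = 260.
Row 3: 70 + 64 + 74 + 52 = 260.
Row 4: 76 + 50 + 72 + 62 = 260.
Column 1: 56 + 58 + 70 + 76 = 260.
Column 2: 78 + 68 + 64 + 50 = 260.
Column 3: 60 + 54 + 74 + 72 = 260.
Column 4: 66 + 80 + 52 + 62 = 260.
All lines sum to 260.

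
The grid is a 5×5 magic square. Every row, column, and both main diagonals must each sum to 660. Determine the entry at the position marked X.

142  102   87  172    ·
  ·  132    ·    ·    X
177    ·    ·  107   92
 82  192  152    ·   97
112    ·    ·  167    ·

187

From row 1, 660 − (142 + 102 + 87 + 172) gives (1,5) = 157.
The remaining cell in row 4 is (4,4) = 660 − 523 = 137.
Using column 1: 142 + 177 + 82 + 112 + ? → (2,1) = 660 − 513 = 147.
Using column 4: 172 + 107 + 137 + 167 + ? → (2,4) = 660 − 583 = 77.
Anti-diagonal: 157 + 77 + 192 + 112 + ? = 660, so (3,3) = 122.
Using row 3: 177 + 122 + 107 + 92 + ? → (3,2) = 660 − 498 = 162.
Column 2 must total 660; the given cells sum to 588, so (5,2) = 72.
Main diagonal must total 660; the given cells sum to 533, so (5,5) = 127.
The remaining cell in row 5 is (5,3) = 660 − 478 = 182.
Column 3 needs 660; the known cells sum to 543, so (2,3) = 117.
Column 5: 157 + 92 + 97 + 127 + ? = 660, so (2,5) = 187.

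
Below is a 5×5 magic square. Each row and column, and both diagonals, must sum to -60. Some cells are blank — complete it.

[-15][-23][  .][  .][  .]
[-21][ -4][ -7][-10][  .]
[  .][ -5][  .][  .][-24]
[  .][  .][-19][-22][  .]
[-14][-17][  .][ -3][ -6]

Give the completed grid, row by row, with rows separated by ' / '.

Using row 2: -21 + (-4) + (-7) + (-10) + ? → (2,5) = -60 − (-42) = -18.
Row 5 needs -60; the known cells sum to -40, so (5,3) = -20.
From column 2, -60 − (-23 + (-4) + (-5) + (-17)) gives (4,2) = -11.
Main diagonal needs -60; the known cells sum to -47, so (3,3) = -13.
Anti-diagonal needs -60; the known cells sum to -48, so (1,5) = -12.
The remaining cell in column 3 is (1,3) = -60 − (-59) = -1.
From column 5, -60 − (-12 + (-18) + (-24) + (-6)) gives (4,5) = 0.
From row 1, -60 − (-15 + (-23) + (-1) + (-12)) gives (1,4) = -9.
From row 4, -60 − (-11 + (-19) + (-22) + 0) gives (4,1) = -8.
Column 1 needs -60; the known cells sum to -58, so (3,1) = -2.
Column 4 needs -60; the known cells sum to -44, so (3,4) = -16.

-15 -23 -1 -9 -12 / -21 -4 -7 -10 -18 / -2 -5 -13 -16 -24 / -8 -11 -19 -22 0 / -14 -17 -20 -3 -6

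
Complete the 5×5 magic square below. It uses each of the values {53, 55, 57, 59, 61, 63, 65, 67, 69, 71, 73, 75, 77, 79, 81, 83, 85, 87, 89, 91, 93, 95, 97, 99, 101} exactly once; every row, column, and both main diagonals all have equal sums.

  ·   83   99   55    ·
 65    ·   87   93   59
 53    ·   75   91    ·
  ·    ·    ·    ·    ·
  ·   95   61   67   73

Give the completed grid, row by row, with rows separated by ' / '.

The 25 entries sum to 1925, so each line sums to 1925/5 = 385.
Using row 2: 65 + 87 + 93 + 59 + ? → (2,2) = 385 − 304 = 81.
The remaining cell in row 5 is (5,1) = 385 − 296 = 89.
From column 3, 385 − (99 + 87 + 75 + 61) gives (4,3) = 63.
Using column 4: 55 + 93 + 91 + 67 + ? → (4,4) = 385 − 306 = 79.
Main diagonal needs 385; the known cells sum to 308, so (1,1) = 77.
Row 1: 77 + 83 + 99 + 55 + ? = 385, so (1,5) = 71.
The remaining cell in column 1 is (4,1) = 385 − 284 = 101.
Anti-diagonal must total 385; the given cells sum to 328, so (4,2) = 57.
Using row 4: 101 + 57 + 63 + 79 + ? → (4,5) = 385 − 300 = 85.
From column 2, 385 − (83 + 81 + 57 + 95) gives (3,2) = 69.
The remaining cell in column 5 is (3,5) = 385 − 288 = 97.

77 83 99 55 71 / 65 81 87 93 59 / 53 69 75 91 97 / 101 57 63 79 85 / 89 95 61 67 73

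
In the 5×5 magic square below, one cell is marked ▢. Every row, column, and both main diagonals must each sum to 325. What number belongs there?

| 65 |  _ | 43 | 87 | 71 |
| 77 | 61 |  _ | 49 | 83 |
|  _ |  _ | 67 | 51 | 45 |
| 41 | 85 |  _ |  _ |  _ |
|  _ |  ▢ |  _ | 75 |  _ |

47

Row 1 needs 325; the known cells sum to 266, so (1,2) = 59.
Using row 2: 77 + 61 + 49 + 83 + ? → (2,3) = 325 − 270 = 55.
Using column 4: 87 + 49 + 51 + 75 + ? → (4,4) = 325 − 262 = 63.
Main diagonal needs 325; the known cells sum to 256, so (5,5) = 69.
From anti-diagonal, 325 − (71 + 49 + 67 + 85) gives (5,1) = 53.
Using column 1: 65 + 77 + 41 + 53 + ? → (3,1) = 325 − 236 = 89.
The remaining cell in column 5 is (4,5) = 325 − 268 = 57.
Row 3 needs 325; the known cells sum to 252, so (3,2) = 73.
Row 4 must total 325; the given cells sum to 246, so (4,3) = 79.
The remaining cell in column 2 is (5,2) = 325 − 278 = 47.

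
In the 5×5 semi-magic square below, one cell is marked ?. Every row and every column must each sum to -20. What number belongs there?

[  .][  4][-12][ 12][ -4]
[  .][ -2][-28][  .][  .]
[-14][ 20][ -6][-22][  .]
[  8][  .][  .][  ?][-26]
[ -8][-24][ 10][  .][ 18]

0

Row 1 needs -20; the known cells sum to 0, so (1,1) = -20.
Using row 3: -14 + 20 + (-6) + (-22) + ? → (3,5) = -20 − (-22) = 2.
Row 5 needs -20; the known cells sum to -4, so (5,4) = -16.
Column 1 must total -20; the given cells sum to -34, so (2,1) = 14.
Using column 2: 4 + (-2) + 20 + (-24) + ? → (4,2) = -20 − (-2) = -18.
From column 3, -20 − (-12 + (-28) + (-6) + 10) gives (4,3) = 16.
Column 5 needs -20; the known cells sum to -10, so (2,5) = -10.
Row 2 needs -20; the known cells sum to -26, so (2,4) = 6.
Row 4: 8 + (-18) + 16 + (-26) + ? = -20, so (4,4) = 0.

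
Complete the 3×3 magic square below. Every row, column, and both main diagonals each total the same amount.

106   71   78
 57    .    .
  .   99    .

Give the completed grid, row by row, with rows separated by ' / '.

Row 1 is already complete: 106 + 71 + 78 = 255, so that is the magic constant.
From column 1, 255 − (106 + 57) gives (3,1) = 92.
Column 2 must total 255; the given cells sum to 170, so (2,2) = 85.
From main diagonal, 255 − (106 + 85) gives (3,3) = 64.
The remaining cell in row 2 is (2,3) = 255 − 142 = 113.

106 71 78 / 57 85 113 / 92 99 64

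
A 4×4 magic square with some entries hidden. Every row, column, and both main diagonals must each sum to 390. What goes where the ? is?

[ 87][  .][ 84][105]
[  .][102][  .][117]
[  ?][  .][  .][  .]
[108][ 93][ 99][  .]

120

Row 1: 87 + 84 + 105 + ? = 390, so (1,2) = 114.
From row 4, 390 − (108 + 93 + 99) gives (4,4) = 90.
From column 2, 390 − (114 + 102 + 93) gives (3,2) = 81.
Column 4 needs 390; the known cells sum to 312, so (3,4) = 78.
Main diagonal must total 390; the given cells sum to 279, so (3,3) = 111.
Anti-diagonal: 105 + 81 + 108 + ? = 390, so (2,3) = 96.
Row 2 needs 390; the known cells sum to 315, so (2,1) = 75.
Row 3: 81 + 111 + 78 + ? = 390, so (3,1) = 120.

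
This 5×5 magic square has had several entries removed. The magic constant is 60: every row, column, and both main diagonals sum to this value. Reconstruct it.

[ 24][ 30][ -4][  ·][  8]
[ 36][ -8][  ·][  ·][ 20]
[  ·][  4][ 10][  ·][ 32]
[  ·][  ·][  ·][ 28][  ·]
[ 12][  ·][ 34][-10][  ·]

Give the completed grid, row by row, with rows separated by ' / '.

24 30 -4 2 8 / 36 -8 -2 14 20 / -12 4 10 26 32 / 0 16 22 28 -6 / 12 18 34 -10 6

Row 1: 24 + 30 + (-4) + 8 + ? = 60, so (1,4) = 2.
From main diagonal, 60 − (24 + (-8) + 10 + 28) gives (5,5) = 6.
The remaining cell in row 5 is (5,2) = 60 − 42 = 18.
The remaining cell in column 2 is (4,2) = 60 − 44 = 16.
Column 5 needs 60; the known cells sum to 66, so (4,5) = -6.
Using anti-diagonal: 8 + 10 + 16 + 12 + ? → (2,4) = 60 − 46 = 14.
The remaining cell in row 2 is (2,3) = 60 − 62 = -2.
Using column 3: -4 + (-2) + 10 + 34 + ? → (4,3) = 60 − 38 = 22.
Column 4: 2 + 14 + 28 + (-10) + ? = 60, so (3,4) = 26.
Row 3: 4 + 10 + 26 + 32 + ? = 60, so (3,1) = -12.
Row 4 must total 60; the given cells sum to 60, so (4,1) = 0.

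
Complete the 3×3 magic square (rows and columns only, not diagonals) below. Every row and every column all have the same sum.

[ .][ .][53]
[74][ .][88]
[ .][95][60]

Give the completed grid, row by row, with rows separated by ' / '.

Column 3 is already complete: 53 + 88 + 60 = 201, so that is the magic constant.
From row 2, 201 − (74 + 88) gives (2,2) = 39.
The remaining cell in row 3 is (3,1) = 201 − 155 = 46.
From column 1, 201 − (74 + 46) gives (1,1) = 81.
Column 2 must total 201; the given cells sum to 134, so (1,2) = 67.

81 67 53 / 74 39 88 / 46 95 60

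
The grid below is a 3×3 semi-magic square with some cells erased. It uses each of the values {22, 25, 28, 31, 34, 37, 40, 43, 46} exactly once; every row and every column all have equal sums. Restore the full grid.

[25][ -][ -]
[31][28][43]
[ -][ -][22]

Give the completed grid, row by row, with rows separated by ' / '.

25 40 37 / 31 28 43 / 46 34 22

The 9 entries sum to 306, so each line sums to 306/3 = 102.
The remaining cell in column 1 is (3,1) = 102 − 56 = 46.
Using column 3: 43 + 22 + ? → (1,3) = 102 − 65 = 37.
Row 1: 25 + 37 + ? = 102, so (1,2) = 40.
From row 3, 102 − (46 + 22) gives (3,2) = 34.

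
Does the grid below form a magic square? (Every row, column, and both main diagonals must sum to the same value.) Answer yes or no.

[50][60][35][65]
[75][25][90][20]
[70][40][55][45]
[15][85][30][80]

Row 1: 50 + 60 + 35 + 65 = 210.
Row 2: 75 + 25 + 90 + 20 = 210.
Row 3: 70 + 40 + 55 + 45 = 210.
Row 4: 15 + 85 + 30 + 80 = 210.
Column 1: 50 + 75 + 70 + 15 = 210.
Column 2: 60 + 25 + 40 + 85 = 210.
Column 3: 35 + 90 + 55 + 30 = 210.
Column 4: 65 + 20 + 45 + 80 = 210.
Main diagonal: 50 + 25 + 55 + 80 = 210.
Anti-diagonal: 65 + 90 + 40 + 15 = 210.
All lines sum to 210.

Yes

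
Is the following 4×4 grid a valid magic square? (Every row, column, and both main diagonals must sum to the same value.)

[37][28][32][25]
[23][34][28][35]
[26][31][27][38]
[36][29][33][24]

No — column 2 sums to 122 but row 2 sums to 120.

Row 1: 37 + 28 + 32 + 25 = 122.
Row 2: 23 + 34 + 28 + 35 = 120.
Row 3: 26 + 31 + 27 + 38 = 122.
Row 4: 36 + 29 + 33 + 24 = 122.
Column 1: 37 + 23 + 26 + 36 = 122.
Column 2: 28 + 34 + 31 + 29 = 122.
Column 3: 32 + 28 + 27 + 33 = 120.
Column 4: 25 + 35 + 38 + 24 = 122.
Main diagonal: 37 + 34 + 27 + 24 = 122.
Anti-diagonal: 25 + 28 + 31 + 36 = 120.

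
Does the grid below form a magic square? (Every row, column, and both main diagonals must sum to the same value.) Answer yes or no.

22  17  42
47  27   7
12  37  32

Yes

Row 1: 22 + 17 + 42 = 81.
Row 2: 47 + 27 + 7 = 81.
Row 3: 12 + 37 + 32 = 81.
Column 1: 22 + 47 + 12 = 81.
Column 2: 17 + 27 + 37 = 81.
Column 3: 42 + 7 + 32 = 81.
Main diagonal: 22 + 27 + 32 = 81.
Anti-diagonal: 42 + 27 + 12 = 81.
All lines sum to 81.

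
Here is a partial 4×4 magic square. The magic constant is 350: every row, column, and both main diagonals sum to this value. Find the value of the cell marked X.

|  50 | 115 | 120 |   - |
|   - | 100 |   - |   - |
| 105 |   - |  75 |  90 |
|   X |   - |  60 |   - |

110

Row 1 must total 350; the given cells sum to 285, so (1,4) = 65.
Row 3 must total 350; the given cells sum to 270, so (3,2) = 80.
Using column 2: 115 + 100 + 80 + ? → (4,2) = 350 − 295 = 55.
Using column 3: 120 + 75 + 60 + ? → (2,3) = 350 − 255 = 95.
Main diagonal: 50 + 100 + 75 + ? = 350, so (4,4) = 125.
Using anti-diagonal: 65 + 95 + 80 + ? → (4,1) = 350 − 240 = 110.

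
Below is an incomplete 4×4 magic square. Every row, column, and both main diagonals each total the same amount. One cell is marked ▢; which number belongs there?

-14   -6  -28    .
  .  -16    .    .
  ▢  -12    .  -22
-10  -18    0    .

Column 2 is complete and sums to -52; that is the magic constant.
Row 1 needs -52; the known cells sum to -48, so (1,4) = -4.
Row 4: -10 + (-18) + 0 + ? = -52, so (4,4) = -24.
From column 4, -52 − (-4 + (-22) + (-24)) gives (2,4) = -2.
Main diagonal must total -52; the given cells sum to -54, so (3,3) = 2.
Using anti-diagonal: -4 + (-12) + (-10) + ? → (2,3) = -52 − (-26) = -26.
Row 2 needs -52; the known cells sum to -44, so (2,1) = -8.
Row 3 must total -52; the given cells sum to -32, so (3,1) = -20.

-20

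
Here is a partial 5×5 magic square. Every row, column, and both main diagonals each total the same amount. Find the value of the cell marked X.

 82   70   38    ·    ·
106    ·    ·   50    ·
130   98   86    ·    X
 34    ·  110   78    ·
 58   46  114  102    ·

Column 1 is complete and sums to 410; that is the magic constant.
Row 5: 58 + 46 + 114 + 102 + ? = 410, so (5,5) = 90.
From column 3, 410 − (38 + 86 + 110 + 114) gives (2,3) = 62.
Main diagonal must total 410; the given cells sum to 336, so (2,2) = 74.
Using row 2: 106 + 74 + 62 + 50 + ? → (2,5) = 410 − 292 = 118.
From column 2, 410 − (70 + 74 + 98 + 46) gives (4,2) = 122.
Anti-diagonal: 50 + 86 + 122 + 58 + ? = 410, so (1,5) = 94.
Row 1 must total 410; the given cells sum to 284, so (1,4) = 126.
The remaining cell in row 4 is (4,5) = 410 − 344 = 66.
Column 4 must total 410; the given cells sum to 356, so (3,4) = 54.
Using column 5: 94 + 118 + 66 + 90 + ? → (3,5) = 410 − 368 = 42.

42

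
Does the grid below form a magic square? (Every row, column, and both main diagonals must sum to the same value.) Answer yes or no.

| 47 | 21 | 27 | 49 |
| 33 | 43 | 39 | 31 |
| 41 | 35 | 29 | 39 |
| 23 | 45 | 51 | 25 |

No — column 3 sums to 146 but column 4 sums to 144.

Row 1: 47 + 21 + 27 + 49 = 144.
Row 2: 33 + 43 + 39 + 31 = 146.
Row 3: 41 + 35 + 29 + 39 = 144.
Row 4: 23 + 45 + 51 + 25 = 144.
Column 1: 47 + 33 + 41 + 23 = 144.
Column 2: 21 + 43 + 35 + 45 = 144.
Column 3: 27 + 39 + 29 + 51 = 146.
Column 4: 49 + 31 + 39 + 25 = 144.
Main diagonal: 47 + 43 + 29 + 25 = 144.
Anti-diagonal: 49 + 39 + 35 + 23 = 146.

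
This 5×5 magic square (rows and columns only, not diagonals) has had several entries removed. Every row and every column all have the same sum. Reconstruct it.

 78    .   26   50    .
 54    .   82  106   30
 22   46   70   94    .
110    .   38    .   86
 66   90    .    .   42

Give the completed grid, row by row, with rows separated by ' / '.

78 102 26 50 74 / 54 58 82 106 30 / 22 46 70 94 98 / 110 34 38 62 86 / 66 90 114 18 42

Column 1 is already complete: 78 + 54 + 22 + 110 + 66 = 330, so that is the magic constant.
Row 2: 54 + 82 + 106 + 30 + ? = 330, so (2,2) = 58.
The remaining cell in row 3 is (3,5) = 330 − 232 = 98.
From column 3, 330 − (26 + 82 + 70 + 38) gives (5,3) = 114.
Column 5 needs 330; the known cells sum to 256, so (1,5) = 74.
Row 1 must total 330; the given cells sum to 228, so (1,2) = 102.
Row 5 needs 330; the known cells sum to 312, so (5,4) = 18.
Column 2: 102 + 58 + 46 + 90 + ? = 330, so (4,2) = 34.
From column 4, 330 − (50 + 106 + 94 + 18) gives (4,4) = 62.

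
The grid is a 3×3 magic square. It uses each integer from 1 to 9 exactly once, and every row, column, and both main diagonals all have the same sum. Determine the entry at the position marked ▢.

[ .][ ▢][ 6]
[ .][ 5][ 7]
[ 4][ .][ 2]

1

The entries are 1 through 9, which sum to 45, so each line sums to 45/3 = 15.
Row 2 must total 15; the given cells sum to 12, so (2,1) = 3.
Using row 3: 4 + 2 + ? → (3,2) = 15 − 6 = 9.
Column 1: 3 + 4 + ? = 15, so (1,1) = 8.
Column 2 needs 15; the known cells sum to 14, so (1,2) = 1.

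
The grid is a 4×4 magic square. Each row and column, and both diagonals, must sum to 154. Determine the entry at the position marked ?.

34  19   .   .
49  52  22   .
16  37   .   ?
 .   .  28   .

Row 2: 49 + 52 + 22 + ? = 154, so (2,4) = 31.
Column 1: 34 + 49 + 16 + ? = 154, so (4,1) = 55.
Column 2 needs 154; the known cells sum to 108, so (4,2) = 46.
Anti-diagonal must total 154; the given cells sum to 114, so (1,4) = 40.
The remaining cell in row 1 is (1,3) = 154 − 93 = 61.
Row 4 must total 154; the given cells sum to 129, so (4,4) = 25.
Column 3 needs 154; the known cells sum to 111, so (3,3) = 43.
Using column 4: 40 + 31 + 25 + ? → (3,4) = 154 − 96 = 58.

58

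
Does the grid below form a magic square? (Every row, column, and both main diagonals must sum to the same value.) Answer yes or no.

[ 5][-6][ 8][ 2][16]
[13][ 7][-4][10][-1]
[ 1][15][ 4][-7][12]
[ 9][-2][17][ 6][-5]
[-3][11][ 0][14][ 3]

Row 1: 5 + (-6) + 8 + 2 + 16 = 25.
Row 2: 13 + 7 + (-4) + 10 + (-1) = 25.
Row 3: 1 + 15 + 4 + (-7) + 12 = 25.
Row 4: 9 + (-2) + 17 + 6 + (-5) = 25.
Row 5: -3 + 11 + 0 + 14 + 3 = 25.
Column 1: 5 + 13 + 1 + 9 + (-3) = 25.
Column 2: -6 + 7 + 15 + (-2) + 11 = 25.
Column 3: 8 + (-4) + 4 + 17 + 0 = 25.
Column 4: 2 + 10 + (-7) + 6 + 14 = 25.
Column 5: 16 + (-1) + 12 + (-5) + 3 = 25.
Main diagonal: 5 + 7 + 4 + 6 + 3 = 25.
Anti-diagonal: 16 + 10 + 4 + (-2) + (-3) = 25.
All lines sum to 25.

Yes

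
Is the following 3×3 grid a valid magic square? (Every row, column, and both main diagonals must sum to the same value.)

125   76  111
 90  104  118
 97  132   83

Yes

Row 1: 125 + 76 + 111 = 312.
Row 2: 90 + 104 + 118 = 312.
Row 3: 97 + 132 + 83 = 312.
Column 1: 125 + 90 + 97 = 312.
Column 2: 76 + 104 + 132 = 312.
Column 3: 111 + 118 + 83 = 312.
Main diagonal: 125 + 104 + 83 = 312.
Anti-diagonal: 111 + 104 + 97 = 312.
All lines sum to 312.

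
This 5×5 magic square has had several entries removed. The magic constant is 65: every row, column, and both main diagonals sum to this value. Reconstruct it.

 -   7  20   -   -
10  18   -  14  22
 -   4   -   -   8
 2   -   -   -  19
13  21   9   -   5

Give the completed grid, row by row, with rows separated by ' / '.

24 7 20 3 11 / 10 18 1 14 22 / 16 4 12 25 8 / 2 15 23 6 19 / 13 21 9 17 5

Using row 2: 10 + 18 + 14 + 22 + ? → (2,3) = 65 − 64 = 1.
Using row 5: 13 + 21 + 9 + 5 + ? → (5,4) = 65 − 48 = 17.
The remaining cell in column 2 is (4,2) = 65 − 50 = 15.
Column 5: 22 + 8 + 19 + 5 + ? = 65, so (1,5) = 11.
Anti-diagonal must total 65; the given cells sum to 53, so (3,3) = 12.
From column 3, 65 − (20 + 1 + 12 + 9) gives (4,3) = 23.
The remaining cell in row 4 is (4,4) = 65 − 59 = 6.
Using main diagonal: 18 + 12 + 6 + 5 + ? → (1,1) = 65 − 41 = 24.
From row 1, 65 − (24 + 7 + 20 + 11) gives (1,4) = 3.
Column 1: 24 + 10 + 2 + 13 + ? = 65, so (3,1) = 16.
From column 4, 65 − (3 + 14 + 6 + 17) gives (3,4) = 25.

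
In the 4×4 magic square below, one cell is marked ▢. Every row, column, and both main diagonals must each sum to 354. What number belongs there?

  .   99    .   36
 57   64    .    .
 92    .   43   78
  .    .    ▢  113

120

From row 3, 354 − (92 + 43 + 78) gives (3,2) = 141.
From column 2, 354 − (99 + 64 + 141) gives (4,2) = 50.
Column 4 must total 354; the given cells sum to 227, so (2,4) = 127.
Main diagonal: 64 + 43 + 113 + ? = 354, so (1,1) = 134.
Row 1 needs 354; the known cells sum to 269, so (1,3) = 85.
The remaining cell in row 2 is (2,3) = 354 − 248 = 106.
Using column 1: 134 + 57 + 92 + ? → (4,1) = 354 − 283 = 71.
Column 3: 85 + 106 + 43 + ? = 354, so (4,3) = 120.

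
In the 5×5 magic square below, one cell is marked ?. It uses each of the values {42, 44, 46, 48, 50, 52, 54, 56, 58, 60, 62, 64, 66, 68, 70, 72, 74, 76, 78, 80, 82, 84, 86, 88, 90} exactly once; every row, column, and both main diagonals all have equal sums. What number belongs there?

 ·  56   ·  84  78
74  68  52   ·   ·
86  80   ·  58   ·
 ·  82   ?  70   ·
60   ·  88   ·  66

76

The 25 entries sum to 1650, so each line sums to 1650/5 = 330.
The remaining cell in column 2 is (5,2) = 330 − 286 = 44.
Using row 5: 60 + 44 + 88 + 66 + ? → (5,4) = 330 − 258 = 72.
The remaining cell in column 4 is (2,4) = 330 − 284 = 46.
Anti-diagonal: 78 + 46 + 82 + 60 + ? = 330, so (3,3) = 64.
Row 2 needs 330; the known cells sum to 240, so (2,5) = 90.
Row 3 must total 330; the given cells sum to 288, so (3,5) = 42.
Column 5: 78 + 90 + 42 + 66 + ? = 330, so (4,5) = 54.
Main diagonal needs 330; the known cells sum to 268, so (1,1) = 62.
The remaining cell in row 1 is (1,3) = 330 − 280 = 50.
Column 1 must total 330; the given cells sum to 282, so (4,1) = 48.
Column 3 must total 330; the given cells sum to 254, so (4,3) = 76.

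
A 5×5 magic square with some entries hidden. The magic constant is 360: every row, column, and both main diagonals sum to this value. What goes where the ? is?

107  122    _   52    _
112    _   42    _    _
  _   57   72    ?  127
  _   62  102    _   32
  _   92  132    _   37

87

From column 2, 360 − (122 + 57 + 62 + 92) gives (2,2) = 27.
Column 3: 42 + 72 + 102 + 132 + ? = 360, so (1,3) = 12.
Main diagonal needs 360; the known cells sum to 243, so (4,4) = 117.
From row 1, 360 − (107 + 122 + 12 + 52) gives (1,5) = 67.
From row 4, 360 − (62 + 102 + 117 + 32) gives (4,1) = 47.
Column 5: 67 + 127 + 32 + 37 + ? = 360, so (2,5) = 97.
The remaining cell in row 2 is (2,4) = 360 − 278 = 82.
Anti-diagonal must total 360; the given cells sum to 283, so (5,1) = 77.
Row 5: 77 + 92 + 132 + 37 + ? = 360, so (5,4) = 22.
From column 1, 360 − (107 + 112 + 47 + 77) gives (3,1) = 17.
From column 4, 360 − (52 + 82 + 117 + 22) gives (3,4) = 87.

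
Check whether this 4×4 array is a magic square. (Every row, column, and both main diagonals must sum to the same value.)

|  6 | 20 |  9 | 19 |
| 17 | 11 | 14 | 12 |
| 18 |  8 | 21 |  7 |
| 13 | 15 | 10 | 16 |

Yes

Row 1: 6 + 20 + 9 + 19 = 54.
Row 2: 17 + 11 + 14 + 12 = 54.
Row 3: 18 + 8 + 21 + 7 = 54.
Row 4: 13 + 15 + 10 + 16 = 54.
Column 1: 6 + 17 + 18 + 13 = 54.
Column 2: 20 + 11 + 8 + 15 = 54.
Column 3: 9 + 14 + 21 + 10 = 54.
Column 4: 19 + 12 + 7 + 16 = 54.
Main diagonal: 6 + 11 + 21 + 16 = 54.
Anti-diagonal: 19 + 14 + 8 + 13 = 54.
All lines sum to 54.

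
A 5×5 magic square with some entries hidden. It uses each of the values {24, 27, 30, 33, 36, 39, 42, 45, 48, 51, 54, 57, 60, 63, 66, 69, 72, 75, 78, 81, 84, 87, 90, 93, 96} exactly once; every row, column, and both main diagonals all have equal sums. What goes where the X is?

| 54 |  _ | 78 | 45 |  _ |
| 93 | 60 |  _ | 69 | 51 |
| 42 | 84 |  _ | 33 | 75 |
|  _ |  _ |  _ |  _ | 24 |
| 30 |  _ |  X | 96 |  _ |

The 25 entries sum to 1500, so each line sums to 1500/5 = 300.
From row 2, 300 − (93 + 60 + 69 + 51) gives (2,3) = 27.
From row 3, 300 − (42 + 84 + 33 + 75) gives (3,3) = 66.
Column 1: 54 + 93 + 42 + 30 + ? = 300, so (4,1) = 81.
Column 4 needs 300; the known cells sum to 243, so (4,4) = 57.
The remaining cell in main diagonal is (5,5) = 300 − 237 = 63.
Column 5 must total 300; the given cells sum to 213, so (1,5) = 87.
Anti-diagonal must total 300; the given cells sum to 252, so (4,2) = 48.
Row 1 needs 300; the known cells sum to 264, so (1,2) = 36.
Row 4 needs 300; the known cells sum to 210, so (4,3) = 90.
Column 2 needs 300; the known cells sum to 228, so (5,2) = 72.
Column 3 needs 300; the known cells sum to 261, so (5,3) = 39.

39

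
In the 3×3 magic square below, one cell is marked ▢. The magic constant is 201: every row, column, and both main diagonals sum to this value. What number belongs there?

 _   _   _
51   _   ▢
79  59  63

Column 1 must total 201; the given cells sum to 130, so (1,1) = 71.
Main diagonal: 71 + 63 + ? = 201, so (2,2) = 67.
The remaining cell in anti-diagonal is (1,3) = 201 − 146 = 55.
Using row 1: 71 + 55 + ? → (1,2) = 201 − 126 = 75.
The remaining cell in row 2 is (2,3) = 201 − 118 = 83.

83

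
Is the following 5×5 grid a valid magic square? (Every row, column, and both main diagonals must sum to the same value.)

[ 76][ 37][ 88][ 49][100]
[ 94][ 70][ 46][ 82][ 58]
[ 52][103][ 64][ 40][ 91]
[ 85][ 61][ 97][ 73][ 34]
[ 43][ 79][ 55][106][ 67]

Row 1: 76 + 37 + 88 + 49 + 100 = 350.
Row 2: 94 + 70 + 46 + 82 + 58 = 350.
Row 3: 52 + 103 + 64 + 40 + 91 = 350.
Row 4: 85 + 61 + 97 + 73 + 34 = 350.
Row 5: 43 + 79 + 55 + 106 + 67 = 350.
Column 1: 76 + 94 + 52 + 85 + 43 = 350.
Column 2: 37 + 70 + 103 + 61 + 79 = 350.
Column 3: 88 + 46 + 64 + 97 + 55 = 350.
Column 4: 49 + 82 + 40 + 73 + 106 = 350.
Column 5: 100 + 58 + 91 + 34 + 67 = 350.
Main diagonal: 76 + 70 + 64 + 73 + 67 = 350.
Anti-diagonal: 100 + 82 + 64 + 61 + 43 = 350.
All lines sum to 350.

Yes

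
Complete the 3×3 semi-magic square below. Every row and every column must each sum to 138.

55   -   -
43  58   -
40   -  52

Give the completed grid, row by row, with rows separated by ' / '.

55 34 49 / 43 58 37 / 40 46 52

The remaining cell in row 2 is (2,3) = 138 − 101 = 37.
Row 3 must total 138; the given cells sum to 92, so (3,2) = 46.
Using column 2: 58 + 46 + ? → (1,2) = 138 − 104 = 34.
From column 3, 138 − (37 + 52) gives (1,3) = 49.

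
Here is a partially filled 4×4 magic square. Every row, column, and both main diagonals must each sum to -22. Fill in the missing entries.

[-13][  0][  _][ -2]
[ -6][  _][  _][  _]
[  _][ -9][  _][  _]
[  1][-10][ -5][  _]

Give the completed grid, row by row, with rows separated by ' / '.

From row 1, -22 − (-13 + 0 + (-2)) gives (1,3) = -7.
Row 4 must total -22; the given cells sum to -14, so (4,4) = -8.
Column 1: -13 + (-6) + 1 + ? = -22, so (3,1) = -4.
Column 2 must total -22; the given cells sum to -19, so (2,2) = -3.
From main diagonal, -22 − (-13 + (-3) + (-8)) gives (3,3) = 2.
From anti-diagonal, -22 − (-2 + (-9) + 1) gives (2,3) = -12.
Row 2: -6 + (-3) + (-12) + ? = -22, so (2,4) = -1.
Row 3 must total -22; the given cells sum to -11, so (3,4) = -11.

-13 0 -7 -2 / -6 -3 -12 -1 / -4 -9 2 -11 / 1 -10 -5 -8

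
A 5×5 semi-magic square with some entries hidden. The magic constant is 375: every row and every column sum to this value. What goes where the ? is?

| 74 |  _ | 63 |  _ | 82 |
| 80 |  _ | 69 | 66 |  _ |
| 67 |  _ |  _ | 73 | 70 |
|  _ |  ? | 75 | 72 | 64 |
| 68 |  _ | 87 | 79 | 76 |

Using row 5: 68 + 87 + 79 + 76 + ? → (5,2) = 375 − 310 = 65.
Column 1 needs 375; the known cells sum to 289, so (4,1) = 86.
From column 3, 375 − (63 + 69 + 75 + 87) gives (3,3) = 81.
Column 4: 66 + 73 + 72 + 79 + ? = 375, so (1,4) = 85.
Column 5 must total 375; the given cells sum to 292, so (2,5) = 83.
Row 1 must total 375; the given cells sum to 304, so (1,2) = 71.
Row 2 needs 375; the known cells sum to 298, so (2,2) = 77.
Using row 3: 67 + 81 + 73 + 70 + ? → (3,2) = 375 − 291 = 84.
Row 4 must total 375; the given cells sum to 297, so (4,2) = 78.

78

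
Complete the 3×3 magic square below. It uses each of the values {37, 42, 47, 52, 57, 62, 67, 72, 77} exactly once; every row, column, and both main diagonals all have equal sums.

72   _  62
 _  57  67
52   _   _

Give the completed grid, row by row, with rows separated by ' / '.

The 9 entries sum to 513, so each line sums to 513/3 = 171.
The remaining cell in row 1 is (1,2) = 171 − 134 = 37.
Row 2 must total 171; the given cells sum to 124, so (2,1) = 47.
The remaining cell in column 2 is (3,2) = 171 − 94 = 77.
Column 3 needs 171; the known cells sum to 129, so (3,3) = 42.

72 37 62 / 47 57 67 / 52 77 42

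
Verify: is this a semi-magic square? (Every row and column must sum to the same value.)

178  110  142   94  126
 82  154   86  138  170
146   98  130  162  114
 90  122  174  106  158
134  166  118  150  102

Row 1: 178 + 110 + 142 + 94 + 126 = 650.
Row 2: 82 + 154 + 86 + 138 + 170 = 630.
Row 3: 146 + 98 + 130 + 162 + 114 = 650.
Row 4: 90 + 122 + 174 + 106 + 158 = 650.
Row 5: 134 + 166 + 118 + 150 + 102 = 670.
Column 1: 178 + 82 + 146 + 90 + 134 = 630.
Column 2: 110 + 154 + 98 + 122 + 166 = 650.
Column 3: 142 + 86 + 130 + 174 + 118 = 650.
Column 4: 94 + 138 + 162 + 106 + 150 = 650.
Column 5: 126 + 170 + 114 + 158 + 102 = 670.

No — row 5 sums to 670 but row 1 sums to 650.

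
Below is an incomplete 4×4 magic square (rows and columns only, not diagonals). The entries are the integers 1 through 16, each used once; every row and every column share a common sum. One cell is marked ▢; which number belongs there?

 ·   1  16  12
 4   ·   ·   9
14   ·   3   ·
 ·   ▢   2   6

The entries are 1 through 16, which sum to 136, so each line sums to 136/4 = 34.
Using row 1: 1 + 16 + 12 + ? → (1,1) = 34 − 29 = 5.
From column 1, 34 − (5 + 4 + 14) gives (4,1) = 11.
Column 3 needs 34; the known cells sum to 21, so (2,3) = 13.
The remaining cell in column 4 is (3,4) = 34 − 27 = 7.
Using row 2: 4 + 13 + 9 + ? → (2,2) = 34 − 26 = 8.
From row 3, 34 − (14 + 3 + 7) gives (3,2) = 10.
Row 4 needs 34; the known cells sum to 19, so (4,2) = 15.

15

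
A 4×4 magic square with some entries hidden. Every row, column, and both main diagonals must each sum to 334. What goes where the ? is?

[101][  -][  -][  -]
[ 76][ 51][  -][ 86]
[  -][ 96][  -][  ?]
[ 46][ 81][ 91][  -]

Row 2 needs 334; the known cells sum to 213, so (2,3) = 121.
From row 4, 334 − (46 + 81 + 91) gives (4,4) = 116.
Using column 1: 101 + 76 + 46 + ? → (3,1) = 334 − 223 = 111.
Column 2: 51 + 96 + 81 + ? = 334, so (1,2) = 106.
From main diagonal, 334 − (101 + 51 + 116) gives (3,3) = 66.
Anti-diagonal needs 334; the known cells sum to 263, so (1,4) = 71.
The remaining cell in row 1 is (1,3) = 334 − 278 = 56.
Row 3: 111 + 96 + 66 + ? = 334, so (3,4) = 61.

61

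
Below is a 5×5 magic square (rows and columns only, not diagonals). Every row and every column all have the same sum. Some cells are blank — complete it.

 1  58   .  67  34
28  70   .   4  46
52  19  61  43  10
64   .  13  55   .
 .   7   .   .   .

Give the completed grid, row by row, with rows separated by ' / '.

Row 3 is already complete: 52 + 19 + 61 + 43 + 10 = 185, so that is the magic constant.
Row 1: 1 + 58 + 67 + 34 + ? = 185, so (1,3) = 25.
Using row 2: 28 + 70 + 4 + 46 + ? → (2,3) = 185 − 148 = 37.
Column 1 needs 185; the known cells sum to 145, so (5,1) = 40.
Column 2 must total 185; the given cells sum to 154, so (4,2) = 31.
From column 3, 185 − (25 + 37 + 61 + 13) gives (5,3) = 49.
Column 4: 67 + 4 + 43 + 55 + ? = 185, so (5,4) = 16.
From row 4, 185 − (64 + 31 + 13 + 55) gives (4,5) = 22.
Row 5 needs 185; the known cells sum to 112, so (5,5) = 73.

1 58 25 67 34 / 28 70 37 4 46 / 52 19 61 43 10 / 64 31 13 55 22 / 40 7 49 16 73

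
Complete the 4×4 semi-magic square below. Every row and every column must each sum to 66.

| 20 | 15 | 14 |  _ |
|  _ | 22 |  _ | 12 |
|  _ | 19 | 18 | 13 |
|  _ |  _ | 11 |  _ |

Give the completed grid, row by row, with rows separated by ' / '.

20 15 14 17 / 9 22 23 12 / 16 19 18 13 / 21 10 11 24

Using row 1: 20 + 15 + 14 + ? → (1,4) = 66 − 49 = 17.
Using row 3: 19 + 18 + 13 + ? → (3,1) = 66 − 50 = 16.
Column 2: 15 + 22 + 19 + ? = 66, so (4,2) = 10.
Using column 3: 14 + 18 + 11 + ? → (2,3) = 66 − 43 = 23.
Column 4: 17 + 12 + 13 + ? = 66, so (4,4) = 24.
Row 2: 22 + 23 + 12 + ? = 66, so (2,1) = 9.
Row 4 must total 66; the given cells sum to 45, so (4,1) = 21.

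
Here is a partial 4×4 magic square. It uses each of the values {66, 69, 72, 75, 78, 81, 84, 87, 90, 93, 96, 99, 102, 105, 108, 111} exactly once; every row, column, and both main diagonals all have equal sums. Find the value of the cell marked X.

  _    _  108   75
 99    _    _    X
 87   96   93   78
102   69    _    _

The 16 entries sum to 1416, so each line sums to 1416/4 = 354.
From column 1, 354 − (99 + 87 + 102) gives (1,1) = 66.
Anti-diagonal: 75 + 96 + 102 + ? = 354, so (2,3) = 81.
Row 1 needs 354; the known cells sum to 249, so (1,2) = 105.
Column 2: 105 + 96 + 69 + ? = 354, so (2,2) = 84.
Column 3: 108 + 81 + 93 + ? = 354, so (4,3) = 72.
The remaining cell in main diagonal is (4,4) = 354 − 243 = 111.
Row 2: 99 + 84 + 81 + ? = 354, so (2,4) = 90.

90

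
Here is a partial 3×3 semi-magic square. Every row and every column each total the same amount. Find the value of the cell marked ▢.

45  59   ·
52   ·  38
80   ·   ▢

Column 1 is complete and sums to 177; that is the magic constant.
Row 1 needs 177; the known cells sum to 104, so (1,3) = 73.
Using row 2: 52 + 38 + ? → (2,2) = 177 − 90 = 87.
Column 2 must total 177; the given cells sum to 146, so (3,2) = 31.
The remaining cell in column 3 is (3,3) = 177 − 111 = 66.

66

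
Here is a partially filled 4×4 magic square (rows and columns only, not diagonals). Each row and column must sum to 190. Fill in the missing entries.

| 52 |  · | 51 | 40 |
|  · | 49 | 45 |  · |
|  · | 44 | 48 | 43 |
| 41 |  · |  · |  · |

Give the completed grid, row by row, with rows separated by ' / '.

52 47 51 40 / 42 49 45 54 / 55 44 48 43 / 41 50 46 53

The remaining cell in row 1 is (1,2) = 190 − 143 = 47.
The remaining cell in row 3 is (3,1) = 190 − 135 = 55.
Using column 1: 52 + 55 + 41 + ? → (2,1) = 190 − 148 = 42.
From column 2, 190 − (47 + 49 + 44) gives (4,2) = 50.
Column 3 must total 190; the given cells sum to 144, so (4,3) = 46.
The remaining cell in row 2 is (2,4) = 190 − 136 = 54.
Using row 4: 41 + 50 + 46 + ? → (4,4) = 190 − 137 = 53.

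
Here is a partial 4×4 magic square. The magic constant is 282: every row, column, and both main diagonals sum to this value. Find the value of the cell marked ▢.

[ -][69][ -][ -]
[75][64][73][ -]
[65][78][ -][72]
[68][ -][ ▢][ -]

The remaining cell in row 2 is (2,4) = 282 − 212 = 70.
Using row 3: 65 + 78 + 72 + ? → (3,3) = 282 − 215 = 67.
Column 1 needs 282; the known cells sum to 208, so (1,1) = 74.
Column 2: 69 + 64 + 78 + ? = 282, so (4,2) = 71.
From main diagonal, 282 − (74 + 64 + 67) gives (4,4) = 77.
Anti-diagonal needs 282; the known cells sum to 219, so (1,4) = 63.
Using row 1: 74 + 69 + 63 + ? → (1,3) = 282 − 206 = 76.
Using row 4: 68 + 71 + 77 + ? → (4,3) = 282 − 216 = 66.

66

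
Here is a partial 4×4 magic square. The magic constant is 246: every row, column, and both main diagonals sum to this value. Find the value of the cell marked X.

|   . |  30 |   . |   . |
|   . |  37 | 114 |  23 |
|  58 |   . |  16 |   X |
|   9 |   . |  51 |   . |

93

The remaining cell in row 2 is (2,1) = 246 − 174 = 72.
The remaining cell in column 1 is (1,1) = 246 − 139 = 107.
The remaining cell in column 3 is (1,3) = 246 − 181 = 65.
Using main diagonal: 107 + 37 + 16 + ? → (4,4) = 246 − 160 = 86.
Row 1: 107 + 30 + 65 + ? = 246, so (1,4) = 44.
Row 4 needs 246; the known cells sum to 146, so (4,2) = 100.
Column 2 needs 246; the known cells sum to 167, so (3,2) = 79.
Using column 4: 44 + 23 + 86 + ? → (3,4) = 246 − 153 = 93.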